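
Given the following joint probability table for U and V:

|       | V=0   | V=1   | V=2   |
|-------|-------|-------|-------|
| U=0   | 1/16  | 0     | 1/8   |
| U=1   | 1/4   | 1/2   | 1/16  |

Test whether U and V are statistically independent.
Marginal P(U) (row sums):
  P(U=0) = 1/16 + 0 + 1/8 = 3/16
  P(U=1) = 1/4 + 1/2 + 1/16 = 13/16
Marginal P(V) (column sums):
  P(V=0) = 1/16 + 1/4 = 5/16
  P(V=1) = 0 + 1/2 = 1/2
  P(V=2) = 1/8 + 1/16 = 3/16

U and V are independent iff P(U=i,V=j) = P(U=i)·P(V=j) for every cell.
  P(U=0)·P(V=0) = 3/16 × 5/16 = 15/256, but P(U=0,V=0) = 1/16 ✗

No, U and V are not independent. Quantitatively, I(U;V) > 0:

H(U) = -[(3/16)·log₂(3/16) + (13/16)·log₂(13/16)]
  = 0.4528 + 0.2434
  = 0.6962 bits
H(V) = -[(5/16)·log₂(5/16) + (1/2)·log₂(1/2) + (3/16)·log₂(3/16)]
  = 0.5244 + 0.5000 + 0.4528
  = 1.4772 bits
H(U,V) = -[(1/16)·log₂(1/16) + (1/8)·log₂(1/8) + (1/4)·log₂(1/4) + (1/2)·log₂(1/2) + (1/16)·log₂(1/16)]
  = 0.2500 + 0.3750 + 0.5000 + 0.5000 + 0.2500
  = 1.8750 bits
I(U;V) = H(U) + H(V) - H(U,V) = 0.6962 + 1.4772 - 1.8750 = 0.2984 bits > 0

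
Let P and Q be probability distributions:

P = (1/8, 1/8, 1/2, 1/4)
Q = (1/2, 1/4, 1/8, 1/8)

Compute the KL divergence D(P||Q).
D(P||Q) = Σ P(i) log₂(P(i)/Q(i))
  i=0: (1/8) × log₂((1/8)/(1/2)) = (1/8) × log₂(1/4) = -0.2500
  i=1: (1/8) × log₂((1/8)/(1/4)) = (1/8) × log₂(1/2) = -0.1250
  i=2: (1/2) × log₂((1/2)/(1/8)) = (1/2) × log₂(4) = 1.0000
  i=3: (1/4) × log₂((1/4)/(1/8)) = (1/4) × log₂(2) = 0.2500
D(P||Q) = -0.2500 - 0.1250 + 1.0000 + 0.2500
  = 0.8750 bits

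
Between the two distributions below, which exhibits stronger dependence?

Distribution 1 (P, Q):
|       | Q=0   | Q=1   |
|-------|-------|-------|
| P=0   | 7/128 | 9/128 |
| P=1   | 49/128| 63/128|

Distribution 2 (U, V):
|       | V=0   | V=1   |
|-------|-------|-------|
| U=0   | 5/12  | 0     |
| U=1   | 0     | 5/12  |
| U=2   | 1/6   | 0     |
Distribution 1 (P, Q):
Marginal P(P) (row sums):
  P(P=0) = 7/128 + 9/128 = 1/8
  P(P=1) = 49/128 + 63/128 = 7/8
Marginal P(Q) (column sums):
  P(Q=0) = 7/128 + 49/128 = 7/16
  P(Q=1) = 9/128 + 63/128 = 9/16

H(P) = -[(1/8)·log₂(1/8) + (7/8)·log₂(7/8)]
  = 0.3750 + 0.1686
  = 0.5436 bits
H(Q) = -[(7/16)·log₂(7/16) + (9/16)·log₂(9/16)]
  = 0.5218 + 0.4669
  = 0.9887 bits
H(P,Q) = -[(7/128)·log₂(7/128) + (9/128)·log₂(9/128) + (49/128)·log₂(49/128) + (63/128)·log₂(63/128)]
  = 0.2293 + 0.2693 + 0.5303 + 0.5034
  = 1.5323 bits

I(P;Q) = H(P) + H(Q) - H(P,Q)
  = 0.5436 + 0.9887 - 1.5323
  = 0.0000 bits

Distribution 2 (U, V):
Marginal P(U) (row sums):
  P(U=0) = 5/12 + 0 = 5/12
  P(U=1) = 0 + 5/12 = 5/12
  P(U=2) = 1/6 + 0 = 1/6
Marginal P(V) (column sums):
  P(V=0) = 5/12 + 0 + 1/6 = 7/12
  P(V=1) = 0 + 5/12 + 0 = 5/12

H(U) = -[(5/12)·log₂(5/12) + (5/12)·log₂(5/12) + (1/6)·log₂(1/6)]
  = 0.5263 + 0.5263 + 0.4308
  = 1.4834 bits
H(V) = -[(7/12)·log₂(7/12) + (5/12)·log₂(5/12)]
  = 0.4536 + 0.5263
  = 0.9799 bits
H(U,V) = -[(5/12)·log₂(5/12) + (5/12)·log₂(5/12) + (1/6)·log₂(1/6)]
  = 0.5263 + 0.5263 + 0.4308
  = 1.4834 bits

I(U;V) = H(U) + H(V) - H(U,V)
  = 1.4834 + 0.9799 - 1.4834
  = 0.9799 bits

I(U;V) = 0.9799 bits > I(P;Q) = 0.0000 bits, so (U, V) has the higher mutual information (stronger dependence).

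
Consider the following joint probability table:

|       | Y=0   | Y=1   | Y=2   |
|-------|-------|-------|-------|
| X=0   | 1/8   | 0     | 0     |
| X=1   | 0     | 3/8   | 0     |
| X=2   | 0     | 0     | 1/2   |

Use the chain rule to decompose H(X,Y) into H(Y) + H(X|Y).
By the chain rule: H(X,Y) = H(Y) + H(X|Y)

Marginal P(Y) (column sums):
  P(Y=0) = 1/8 + 0 + 0 = 1/8
  P(Y=1) = 0 + 3/8 + 0 = 3/8
  P(Y=2) = 0 + 0 + 1/2 = 1/2
H(Y) = -[(1/8)·log₂(1/8) + (3/8)·log₂(3/8) + (1/2)·log₂(1/2)]
  = 0.3750 + 0.5306 + 0.5000
  = 1.4056 bits
H(X|Y) = -Σ P(X,Y)·log₂ P(X|Y), where P(X|Y) = P(X,Y) / P(Y)
  (cells with P(X,Y) = 0 contribute 0)
  (X=0,Y=0): P(X|Y) = (1/8)/(1/8) = 1;  -(1/8)·log₂(1) = 0.0000
  (X=1,Y=1): P(X|Y) = (3/8)/(3/8) = 1;  -(3/8)·log₂(1) = 0.0000
  (X=2,Y=2): P(X|Y) = (1/2)/(1/2) = 1;  -(1/2)·log₂(1) = 0.0000
H(X|Y) = 0.0000 + 0.0000 + 0.0000
  = 0.0000 bits

H(X,Y) = H(Y) + H(X|Y) = 1.4056 + 0.0000 = 1.4056 bits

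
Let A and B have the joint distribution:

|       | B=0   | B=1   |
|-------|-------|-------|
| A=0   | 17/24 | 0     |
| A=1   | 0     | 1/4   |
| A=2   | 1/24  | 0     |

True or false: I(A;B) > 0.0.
Marginal P(A) (row sums):
  P(A=0) = 17/24 + 0 = 17/24
  P(A=1) = 0 + 1/4 = 1/4
  P(A=2) = 1/24 + 0 = 1/24
Marginal P(B) (column sums):
  P(B=0) = 17/24 + 0 + 1/24 = 3/4
  P(B=1) = 0 + 1/4 + 0 = 1/4

H(A) = -[(17/24)·log₂(17/24) + (1/4)·log₂(1/4) + (1/24)·log₂(1/24)]
  = 0.3524 + 0.5000 + 0.1910
  = 1.0434 bits
H(B) = -[(3/4)·log₂(3/4) + (1/4)·log₂(1/4)]
  = 0.3113 + 0.5000
  = 0.8113 bits
H(A,B) = -[(17/24)·log₂(17/24) + (1/4)·log₂(1/4) + (1/24)·log₂(1/24)]
  = 0.3524 + 0.5000 + 0.1910
  = 1.0434 bits

I(A;B) = H(A) + H(B) - H(A,B)
  = 1.0434 + 0.8113 - 1.0434
  = 0.8113 bits

True. I(A;B) = 0.8113 bits, which is > 0.0 bits.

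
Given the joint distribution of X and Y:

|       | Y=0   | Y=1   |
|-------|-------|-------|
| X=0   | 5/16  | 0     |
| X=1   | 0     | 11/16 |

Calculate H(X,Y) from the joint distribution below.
H(X,Y) = -Σ P(X,Y) log₂ P(X,Y), summed over the non-zero cells:
H(X,Y) = -[(5/16)·log₂(5/16) + (11/16)·log₂(11/16)]
  = 0.5244 + 0.3716
  = 0.8960 bits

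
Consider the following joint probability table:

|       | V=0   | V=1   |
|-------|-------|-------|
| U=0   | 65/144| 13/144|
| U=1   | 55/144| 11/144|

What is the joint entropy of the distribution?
H(U,V) = -Σ P(U,V) log₂ P(U,V), summed over the non-zero cells:
H(U,V) = -[(65/144)·log₂(65/144) + (13/144)·log₂(13/144) + (55/144)·log₂(55/144) + (11/144)·log₂(11/144)]
  = 0.5180 + 0.3132 + 0.5304 + 0.2834
  = 1.6450 bits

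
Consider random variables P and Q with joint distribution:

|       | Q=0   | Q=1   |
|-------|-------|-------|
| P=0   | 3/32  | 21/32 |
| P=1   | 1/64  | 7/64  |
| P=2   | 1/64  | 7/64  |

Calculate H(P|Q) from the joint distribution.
Marginal P(Q) (column sums):
  P(Q=0) = 3/32 + 1/64 + 1/64 = 1/8
  P(Q=1) = 21/32 + 7/64 + 7/64 = 7/8

H(P|Q) = -Σ P(P,Q)·log₂ P(P|Q), where P(P|Q) = P(P,Q) / P(Q)
  (P=0,Q=0): P(P|Q) = (3/32)/(1/8) = 3/4;  -(3/32)·log₂(3/4) = 0.0389
  (P=0,Q=1): P(P|Q) = (21/32)/(7/8) = 3/4;  -(21/32)·log₂(3/4) = 0.2724
  (P=1,Q=0): P(P|Q) = (1/64)/(1/8) = 1/8;  -(1/64)·log₂(1/8) = 0.0469
  (P=1,Q=1): P(P|Q) = (7/64)/(7/8) = 1/8;  -(7/64)·log₂(1/8) = 0.3281
  (P=2,Q=0): P(P|Q) = (1/64)/(1/8) = 1/8;  -(1/64)·log₂(1/8) = 0.0469
  (P=2,Q=1): P(P|Q) = (7/64)/(7/8) = 1/8;  -(7/64)·log₂(1/8) = 0.3281
H(P|Q) = 0.0389 + 0.2724 + 0.0469 + 0.3281 + 0.0469 + 0.3281
  = 1.0613 bits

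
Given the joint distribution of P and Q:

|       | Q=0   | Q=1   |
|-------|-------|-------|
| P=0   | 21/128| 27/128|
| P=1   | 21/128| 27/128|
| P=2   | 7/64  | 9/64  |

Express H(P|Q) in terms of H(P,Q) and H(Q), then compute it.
H(P|Q) = H(P,Q) - H(Q)

Marginal P(Q) (column sums):
  P(Q=0) = 21/128 + 21/128 + 7/64 = 7/16
  P(Q=1) = 27/128 + 27/128 + 9/64 = 9/16

H(P,Q) = -[(21/128)·log₂(21/128) + (27/128)·log₂(27/128) + (21/128)·log₂(21/128) + (27/128)·log₂(27/128) + (7/64)·log₂(7/64) + (9/64)·log₂(9/64)]
  = 0.4278 + 0.4736 + 0.4278 + 0.4736 + 0.3492 + 0.3980
  = 2.5500 bits
H(Q) = -[(7/16)·log₂(7/16) + (9/16)·log₂(9/16)]
  = 0.5218 + 0.4669
  = 0.9887 bits

H(P|Q) = 2.5500 - 0.9887 = 1.5613 bits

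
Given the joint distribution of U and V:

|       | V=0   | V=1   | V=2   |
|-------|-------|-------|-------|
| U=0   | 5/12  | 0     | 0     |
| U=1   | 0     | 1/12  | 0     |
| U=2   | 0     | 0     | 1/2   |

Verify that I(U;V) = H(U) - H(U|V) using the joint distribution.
Left side, from I(U;V) = H(U) + H(V) - H(U,V):
Marginal P(U) (row sums):
  P(U=0) = 5/12 + 0 + 0 = 5/12
  P(U=1) = 0 + 1/12 + 0 = 1/12
  P(U=2) = 0 + 0 + 1/2 = 1/2
Marginal P(V) (column sums):
  P(V=0) = 5/12 + 0 + 0 = 5/12
  P(V=1) = 0 + 1/12 + 0 = 1/12
  P(V=2) = 0 + 0 + 1/2 = 1/2

H(U) = -[(5/12)·log₂(5/12) + (1/12)·log₂(1/12) + (1/2)·log₂(1/2)]
  = 0.5263 + 0.2987 + 0.5000
  = 1.3250 bits
H(V) = -[(5/12)·log₂(5/12) + (1/12)·log₂(1/12) + (1/2)·log₂(1/2)]
  = 0.5263 + 0.2987 + 0.5000
  = 1.3250 bits
H(U,V) = -[(5/12)·log₂(5/12) + (1/12)·log₂(1/12) + (1/2)·log₂(1/2)]
  = 0.5263 + 0.2987 + 0.5000
  = 1.3250 bits

I(U;V) = H(U) + H(V) - H(U,V)
  = 1.3250 + 1.3250 - 1.3250
  = 1.3250 bits

Right side, with H(U|V) computed directly from the conditional probabilities:
H(U|V) = -Σ P(U,V)·log₂ P(U|V), where P(U|V) = P(U,V) / P(V)
  (cells with P(U,V) = 0 contribute 0)
  (U=0,V=0): P(U|V) = (5/12)/(5/12) = 1;  -(5/12)·log₂(1) = 0.0000
  (U=1,V=1): P(U|V) = (1/12)/(1/12) = 1;  -(1/12)·log₂(1) = 0.0000
  (U=2,V=2): P(U|V) = (1/2)/(1/2) = 1;  -(1/2)·log₂(1) = 0.0000
H(U|V) = 0.0000 + 0.0000 + 0.0000
  = 0.0000 bits
H(U) - H(U|V) = 1.3250 - 0.0000 = 1.3250 bits

Both sides equal 1.3250 bits, so I(U;V) = H(U) - H(U|V) ✓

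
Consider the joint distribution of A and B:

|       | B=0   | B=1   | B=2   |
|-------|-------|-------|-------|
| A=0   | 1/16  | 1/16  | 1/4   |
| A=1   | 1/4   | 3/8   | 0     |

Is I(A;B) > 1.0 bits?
Marginal P(A) (row sums):
  P(A=0) = 1/16 + 1/16 + 1/4 = 3/8
  P(A=1) = 1/4 + 3/8 + 0 = 5/8
Marginal P(B) (column sums):
  P(B=0) = 1/16 + 1/4 = 5/16
  P(B=1) = 1/16 + 3/8 = 7/16
  P(B=2) = 1/4 + 0 = 1/4

H(A) = -[(3/8)·log₂(3/8) + (5/8)·log₂(5/8)]
  = 0.5306 + 0.4238
  = 0.9544 bits
H(B) = -[(5/16)·log₂(5/16) + (7/16)·log₂(7/16) + (1/4)·log₂(1/4)]
  = 0.5244 + 0.5218 + 0.5000
  = 1.5462 bits
H(A,B) = -[(1/16)·log₂(1/16) + (1/16)·log₂(1/16) + (1/4)·log₂(1/4) + (1/4)·log₂(1/4) + (3/8)·log₂(3/8)]
  = 0.2500 + 0.2500 + 0.5000 + 0.5000 + 0.5306
  = 2.0306 bits

I(A;B) = H(A) + H(B) - H(A,B)
  = 0.9544 + 1.5462 - 2.0306
  = 0.4700 bits

No. I(A;B) = 0.4700 bits, which is ≤ 1.0 bits.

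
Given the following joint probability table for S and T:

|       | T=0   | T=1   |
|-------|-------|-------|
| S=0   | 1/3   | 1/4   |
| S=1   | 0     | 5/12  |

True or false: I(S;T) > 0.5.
Marginal P(S) (row sums):
  P(S=0) = 1/3 + 1/4 = 7/12
  P(S=1) = 0 + 5/12 = 5/12
Marginal P(T) (column sums):
  P(T=0) = 1/3 + 0 = 1/3
  P(T=1) = 1/4 + 5/12 = 2/3

H(S) = -[(7/12)·log₂(7/12) + (5/12)·log₂(5/12)]
  = 0.4536 + 0.5263
  = 0.9799 bits
H(T) = -[(1/3)·log₂(1/3) + (2/3)·log₂(2/3)]
  = 0.5283 + 0.3900
  = 0.9183 bits
H(S,T) = -[(1/3)·log₂(1/3) + (1/4)·log₂(1/4) + (5/12)·log₂(5/12)]
  = 0.5283 + 0.5000 + 0.5263
  = 1.5546 bits

I(S;T) = H(S) + H(T) - H(S,T)
  = 0.9799 + 0.9183 - 1.5546
  = 0.3436 bits

False. I(S;T) = 0.3436 bits, which is ≤ 0.5 bits.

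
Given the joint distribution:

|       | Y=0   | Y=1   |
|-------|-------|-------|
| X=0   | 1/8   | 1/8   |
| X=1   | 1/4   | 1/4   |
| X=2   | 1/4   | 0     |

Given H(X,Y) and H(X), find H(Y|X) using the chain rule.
From the chain rule: H(X,Y) = H(X) + H(Y|X)
Therefore: H(Y|X) = H(X,Y) - H(X)

H(X,Y) = -[(1/8)·log₂(1/8) + (1/8)·log₂(1/8) + (1/4)·log₂(1/4) + (1/4)·log₂(1/4) + (1/4)·log₂(1/4)]
  = 0.3750 + 0.3750 + 0.5000 + 0.5000 + 0.5000
  = 2.2500 bits
Marginal P(X) (row sums):
  P(X=0) = 1/8 + 1/8 = 1/4
  P(X=1) = 1/4 + 1/4 = 1/2
  P(X=2) = 1/4 + 0 = 1/4
H(X) = -[(1/4)·log₂(1/4) + (1/2)·log₂(1/2) + (1/4)·log₂(1/4)]
  = 0.5000 + 0.5000 + 0.5000
  = 1.5000 bits

H(Y|X) = 2.2500 - 1.5000 = 0.7500 bits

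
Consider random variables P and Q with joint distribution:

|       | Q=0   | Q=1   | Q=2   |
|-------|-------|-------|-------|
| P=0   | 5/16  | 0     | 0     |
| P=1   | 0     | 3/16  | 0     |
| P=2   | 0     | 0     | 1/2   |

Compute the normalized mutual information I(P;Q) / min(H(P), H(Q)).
Marginal P(P) (row sums):
  P(P=0) = 5/16 + 0 + 0 = 5/16
  P(P=1) = 0 + 3/16 + 0 = 3/16
  P(P=2) = 0 + 0 + 1/2 = 1/2
Marginal P(Q) (column sums):
  P(Q=0) = 5/16 + 0 + 0 = 5/16
  P(Q=1) = 0 + 3/16 + 0 = 3/16
  P(Q=2) = 0 + 0 + 1/2 = 1/2

H(P) = -[(5/16)·log₂(5/16) + (3/16)·log₂(3/16) + (1/2)·log₂(1/2)]
  = 0.5244 + 0.4528 + 0.5000
  = 1.4772 bits
H(Q) = -[(5/16)·log₂(5/16) + (3/16)·log₂(3/16) + (1/2)·log₂(1/2)]
  = 0.5244 + 0.4528 + 0.5000
  = 1.4772 bits
H(P,Q) = -[(5/16)·log₂(5/16) + (3/16)·log₂(3/16) + (1/2)·log₂(1/2)]
  = 0.5244 + 0.4528 + 0.5000
  = 1.4772 bits

I(P;Q) = H(P) + H(Q) - H(P,Q)
  = 1.4772 + 1.4772 - 1.4772
  = 1.4772 bits

min(H(P), H(Q)) = min(1.4772, 1.4772) = 1.4772 bits
Normalized MI = 1.4772 / 1.4772 = 1.0000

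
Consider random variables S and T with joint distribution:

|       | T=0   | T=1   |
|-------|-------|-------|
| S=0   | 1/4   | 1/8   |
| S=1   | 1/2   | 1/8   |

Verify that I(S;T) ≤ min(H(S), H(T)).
Marginal P(S) (row sums):
  P(S=0) = 1/4 + 1/8 = 3/8
  P(S=1) = 1/2 + 1/8 = 5/8
Marginal P(T) (column sums):
  P(T=0) = 1/4 + 1/2 = 3/4
  P(T=1) = 1/8 + 1/8 = 1/4

H(S) = -[(3/8)·log₂(3/8) + (5/8)·log₂(5/8)]
  = 0.5306 + 0.4238
  = 0.9544 bits
H(T) = -[(3/4)·log₂(3/4) + (1/4)·log₂(1/4)]
  = 0.3113 + 0.5000
  = 0.8113 bits
H(S,T) = -[(1/4)·log₂(1/4) + (1/8)·log₂(1/8) + (1/2)·log₂(1/2) + (1/8)·log₂(1/8)]
  = 0.5000 + 0.3750 + 0.5000 + 0.3750
  = 1.7500 bits

I(S;T) = H(S) + H(T) - H(S,T)
  = 0.9544 + 0.8113 - 1.7500
  = 0.0157 bits

min(H(S), H(T)) = min(0.9544, 0.8113) = 0.8113 bits
Since 0.0157 ≤ 0.8113, the bound is satisfied ✓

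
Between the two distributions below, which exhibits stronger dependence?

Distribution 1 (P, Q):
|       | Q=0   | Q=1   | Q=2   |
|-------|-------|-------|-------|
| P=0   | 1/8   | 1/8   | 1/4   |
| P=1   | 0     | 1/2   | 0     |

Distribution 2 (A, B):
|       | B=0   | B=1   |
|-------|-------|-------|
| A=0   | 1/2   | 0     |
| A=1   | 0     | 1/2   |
Distribution 1 (P, Q):
Marginal P(P) (row sums):
  P(P=0) = 1/8 + 1/8 + 1/4 = 1/2
  P(P=1) = 0 + 1/2 + 0 = 1/2
Marginal P(Q) (column sums):
  P(Q=0) = 1/8 + 0 = 1/8
  P(Q=1) = 1/8 + 1/2 = 5/8
  P(Q=2) = 1/4 + 0 = 1/4

H(P) = -[(1/2)·log₂(1/2) + (1/2)·log₂(1/2)]
  = 0.5000 + 0.5000
  = 1.0000 bits
H(Q) = -[(1/8)·log₂(1/8) + (5/8)·log₂(5/8) + (1/4)·log₂(1/4)]
  = 0.3750 + 0.4238 + 0.5000
  = 1.2988 bits
H(P,Q) = -[(1/8)·log₂(1/8) + (1/8)·log₂(1/8) + (1/4)·log₂(1/4) + (1/2)·log₂(1/2)]
  = 0.3750 + 0.3750 + 0.5000 + 0.5000
  = 1.7500 bits

I(P;Q) = H(P) + H(Q) - H(P,Q)
  = 1.0000 + 1.2988 - 1.7500
  = 0.5488 bits

Distribution 2 (A, B):
Marginal P(A) (row sums):
  P(A=0) = 1/2 + 0 = 1/2
  P(A=1) = 0 + 1/2 = 1/2
Marginal P(B) (column sums):
  P(B=0) = 1/2 + 0 = 1/2
  P(B=1) = 0 + 1/2 = 1/2

H(A) = -[(1/2)·log₂(1/2) + (1/2)·log₂(1/2)]
  = 0.5000 + 0.5000
  = 1.0000 bits
H(B) = -[(1/2)·log₂(1/2) + (1/2)·log₂(1/2)]
  = 0.5000 + 0.5000
  = 1.0000 bits
H(A,B) = -[(1/2)·log₂(1/2) + (1/2)·log₂(1/2)]
  = 0.5000 + 0.5000
  = 1.0000 bits

I(A;B) = H(A) + H(B) - H(A,B)
  = 1.0000 + 1.0000 - 1.0000
  = 1.0000 bits

I(A;B) = 1.0000 bits > I(P;Q) = 0.5488 bits, so (A, B) has the higher mutual information (stronger dependence).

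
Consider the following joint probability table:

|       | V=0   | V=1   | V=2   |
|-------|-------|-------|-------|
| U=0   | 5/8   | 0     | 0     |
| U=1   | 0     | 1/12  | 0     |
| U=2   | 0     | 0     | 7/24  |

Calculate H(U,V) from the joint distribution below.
H(U,V) = -Σ P(U,V) log₂ P(U,V), summed over the non-zero cells:
H(U,V) = -[(5/8)·log₂(5/8) + (1/12)·log₂(1/12) + (7/24)·log₂(7/24)]
  = 0.4238 + 0.2987 + 0.5185
  = 1.2410 bits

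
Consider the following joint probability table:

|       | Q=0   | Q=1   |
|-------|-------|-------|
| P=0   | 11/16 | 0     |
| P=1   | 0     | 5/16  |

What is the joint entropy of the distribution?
H(P,Q) = -Σ P(P,Q) log₂ P(P,Q), summed over the non-zero cells:
H(P,Q) = -[(11/16)·log₂(11/16) + (5/16)·log₂(5/16)]
  = 0.3716 + 0.5244
  = 0.8960 bits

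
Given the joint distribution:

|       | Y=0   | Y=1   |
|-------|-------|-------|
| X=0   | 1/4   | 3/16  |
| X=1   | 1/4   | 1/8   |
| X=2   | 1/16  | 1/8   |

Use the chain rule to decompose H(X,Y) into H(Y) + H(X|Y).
By the chain rule: H(X,Y) = H(Y) + H(X|Y)

Marginal P(Y) (column sums):
  P(Y=0) = 1/4 + 1/4 + 1/16 = 9/16
  P(Y=1) = 3/16 + 1/8 + 1/8 = 7/16
H(Y) = -[(9/16)·log₂(9/16) + (7/16)·log₂(7/16)]
  = 0.4669 + 0.5218
  = 0.9887 bits
H(X|Y) = -Σ P(X,Y)·log₂ P(X|Y), where P(X|Y) = P(X,Y) / P(Y)
  (X=0,Y=0): P(X|Y) = (1/4)/(9/16) = 4/9;  -(1/4)·log₂(4/9) = 0.2925
  (X=0,Y=1): P(X|Y) = (3/16)/(7/16) = 3/7;  -(3/16)·log₂(3/7) = 0.2292
  (X=1,Y=0): P(X|Y) = (1/4)/(9/16) = 4/9;  -(1/4)·log₂(4/9) = 0.2925
  (X=1,Y=1): P(X|Y) = (1/8)/(7/16) = 2/7;  -(1/8)·log₂(2/7) = 0.2259
  (X=2,Y=0): P(X|Y) = (1/16)/(9/16) = 1/9;  -(1/16)·log₂(1/9) = 0.1981
  (X=2,Y=1): P(X|Y) = (1/8)/(7/16) = 2/7;  -(1/8)·log₂(2/7) = 0.2259
H(X|Y) = 0.2925 + 0.2292 + 0.2925 + 0.2259 + 0.1981 + 0.2259
  = 1.4641 bits

H(X,Y) = H(Y) + H(X|Y) = 0.9887 + 1.4641 = 2.4528 bits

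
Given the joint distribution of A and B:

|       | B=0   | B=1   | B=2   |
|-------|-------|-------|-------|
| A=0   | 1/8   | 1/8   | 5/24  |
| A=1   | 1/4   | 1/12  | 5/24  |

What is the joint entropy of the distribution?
H(A,B) = -Σ P(A,B) log₂ P(A,B), summed over the non-zero cells:
H(A,B) = -[(1/8)·log₂(1/8) + (1/8)·log₂(1/8) + (5/24)·log₂(5/24) + (1/4)·log₂(1/4) + (1/12)·log₂(1/12) + (5/24)·log₂(5/24)]
  = 0.3750 + 0.3750 + 0.4715 + 0.5000 + 0.2987 + 0.4715
  = 2.4917 bits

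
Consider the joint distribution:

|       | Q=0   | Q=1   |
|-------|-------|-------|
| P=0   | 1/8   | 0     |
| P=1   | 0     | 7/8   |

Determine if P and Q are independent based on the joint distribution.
Marginal P(P) (row sums):
  P(P=0) = 1/8 + 0 = 1/8
  P(P=1) = 0 + 7/8 = 7/8
Marginal P(Q) (column sums):
  P(Q=0) = 1/8 + 0 = 1/8
  P(Q=1) = 0 + 7/8 = 7/8

P and Q are independent iff P(P=i,Q=j) = P(P=i)·P(Q=j) for every cell.
  P(P=0)·P(Q=0) = 1/8 × 1/8 = 1/64, but P(P=0,Q=0) = 1/8 ✗

No, P and Q are not independent. Quantitatively, I(P;Q) > 0:

H(P) = -[(1/8)·log₂(1/8) + (7/8)·log₂(7/8)]
  = 0.3750 + 0.1686
  = 0.5436 bits
H(Q) = -[(1/8)·log₂(1/8) + (7/8)·log₂(7/8)]
  = 0.3750 + 0.1686
  = 0.5436 bits
H(P,Q) = -[(1/8)·log₂(1/8) + (7/8)·log₂(7/8)]
  = 0.3750 + 0.1686
  = 0.5436 bits
I(P;Q) = H(P) + H(Q) - H(P,Q) = 0.5436 + 0.5436 - 0.5436 = 0.5436 bits > 0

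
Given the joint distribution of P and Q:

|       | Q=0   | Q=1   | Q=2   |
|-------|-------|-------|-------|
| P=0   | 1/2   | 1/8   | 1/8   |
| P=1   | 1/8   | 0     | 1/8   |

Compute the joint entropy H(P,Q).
H(P,Q) = -Σ P(P,Q) log₂ P(P,Q), summed over the non-zero cells:
H(P,Q) = -[(1/2)·log₂(1/2) + (1/8)·log₂(1/8) + (1/8)·log₂(1/8) + (1/8)·log₂(1/8) + (1/8)·log₂(1/8)]
  = 0.5000 + 0.3750 + 0.3750 + 0.3750 + 0.3750
  = 2.0000 bits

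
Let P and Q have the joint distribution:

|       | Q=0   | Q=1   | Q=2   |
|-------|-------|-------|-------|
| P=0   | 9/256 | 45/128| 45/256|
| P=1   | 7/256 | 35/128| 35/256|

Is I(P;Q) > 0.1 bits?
Marginal P(P) (row sums):
  P(P=0) = 9/256 + 45/128 + 45/256 = 9/16
  P(P=1) = 7/256 + 35/128 + 35/256 = 7/16
Marginal P(Q) (column sums):
  P(Q=0) = 9/256 + 7/256 = 1/16
  P(Q=1) = 45/128 + 35/128 = 5/8
  P(Q=2) = 45/256 + 35/256 = 5/16

H(P) = -[(9/16)·log₂(9/16) + (7/16)·log₂(7/16)]
  = 0.4669 + 0.5218
  = 0.9887 bits
H(Q) = -[(1/16)·log₂(1/16) + (5/8)·log₂(5/8) + (5/16)·log₂(5/16)]
  = 0.2500 + 0.4238 + 0.5244
  = 1.1982 bits
H(P,Q) = -[(9/256)·log₂(9/256) + (45/128)·log₂(45/128) + (45/256)·log₂(45/256) + (7/256)·log₂(7/256) + (35/128)·log₂(35/128) + (35/256)·log₂(35/256)]
  = 0.1698 + 0.5302 + 0.4409 + 0.1420 + 0.5115 + 0.3925
  = 2.1869 bits

I(P;Q) = H(P) + H(Q) - H(P,Q)
  = 0.9887 + 1.1982 - 2.1869
  = 0.0000 bits

No. I(P;Q) = 0.0000 bits, which is ≤ 0.1 bits.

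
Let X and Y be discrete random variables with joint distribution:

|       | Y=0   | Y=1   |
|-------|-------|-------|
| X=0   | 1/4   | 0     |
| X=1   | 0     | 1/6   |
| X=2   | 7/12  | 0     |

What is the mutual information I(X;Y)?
Marginal P(X) (row sums):
  P(X=0) = 1/4 + 0 = 1/4
  P(X=1) = 0 + 1/6 = 1/6
  P(X=2) = 7/12 + 0 = 7/12
Marginal P(Y) (column sums):
  P(Y=0) = 1/4 + 0 + 7/12 = 5/6
  P(Y=1) = 0 + 1/6 + 0 = 1/6

H(X) = -[(1/4)·log₂(1/4) + (1/6)·log₂(1/6) + (7/12)·log₂(7/12)]
  = 0.5000 + 0.4308 + 0.4536
  = 1.3844 bits
H(Y) = -[(5/6)·log₂(5/6) + (1/6)·log₂(1/6)]
  = 0.2192 + 0.4308
  = 0.6500 bits
H(X,Y) = -[(1/4)·log₂(1/4) + (1/6)·log₂(1/6) + (7/12)·log₂(7/12)]
  = 0.5000 + 0.4308 + 0.4536
  = 1.3844 bits

I(X;Y) = H(X) + H(Y) - H(X,Y)
  = 1.3844 + 0.6500 - 1.3844
  = 0.6500 bits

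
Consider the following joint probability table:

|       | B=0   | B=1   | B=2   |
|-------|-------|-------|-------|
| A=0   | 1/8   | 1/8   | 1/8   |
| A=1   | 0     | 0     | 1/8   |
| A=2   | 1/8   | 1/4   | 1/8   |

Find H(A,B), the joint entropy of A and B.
H(A,B) = -Σ P(A,B) log₂ P(A,B), summed over the non-zero cells:
H(A,B) = -[(1/8)·log₂(1/8) + (1/8)·log₂(1/8) + (1/8)·log₂(1/8) + (1/8)·log₂(1/8) + (1/8)·log₂(1/8) + (1/4)·log₂(1/4) + (1/8)·log₂(1/8)]
  = 0.3750 + 0.3750 + 0.3750 + 0.3750 + 0.3750 + 0.5000 + 0.3750
  = 2.7500 bits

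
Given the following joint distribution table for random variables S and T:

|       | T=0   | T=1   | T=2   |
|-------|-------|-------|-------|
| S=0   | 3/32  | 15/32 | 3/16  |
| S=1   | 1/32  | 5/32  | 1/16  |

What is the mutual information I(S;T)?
Marginal P(S) (row sums):
  P(S=0) = 3/32 + 15/32 + 3/16 = 3/4
  P(S=1) = 1/32 + 5/32 + 1/16 = 1/4
Marginal P(T) (column sums):
  P(T=0) = 3/32 + 1/32 = 1/8
  P(T=1) = 15/32 + 5/32 = 5/8
  P(T=2) = 3/16 + 1/16 = 1/4

H(S) = -[(3/4)·log₂(3/4) + (1/4)·log₂(1/4)]
  = 0.3113 + 0.5000
  = 0.8113 bits
H(T) = -[(1/8)·log₂(1/8) + (5/8)·log₂(5/8) + (1/4)·log₂(1/4)]
  = 0.3750 + 0.4238 + 0.5000
  = 1.2988 bits
H(S,T) = -[(3/32)·log₂(3/32) + (15/32)·log₂(15/32) + (3/16)·log₂(3/16) + (1/32)·log₂(1/32) + (5/32)·log₂(5/32) + (1/16)·log₂(1/16)]
  = 0.3202 + 0.5124 + 0.4528 + 0.1563 + 0.4184 + 0.2500
  = 2.1101 bits

I(S;T) = H(S) + H(T) - H(S,T)
  = 0.8113 + 1.2988 - 2.1101
  = 0.0000 bits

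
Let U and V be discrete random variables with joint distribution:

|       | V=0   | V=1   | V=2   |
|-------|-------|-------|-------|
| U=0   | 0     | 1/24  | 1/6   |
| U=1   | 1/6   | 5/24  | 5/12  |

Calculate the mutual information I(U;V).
Marginal P(U) (row sums):
  P(U=0) = 0 + 1/24 + 1/6 = 5/24
  P(U=1) = 1/6 + 5/24 + 5/12 = 19/24
Marginal P(V) (column sums):
  P(V=0) = 0 + 1/6 = 1/6
  P(V=1) = 1/24 + 5/24 = 1/4
  P(V=2) = 1/6 + 5/12 = 7/12

H(U) = -[(5/24)·log₂(5/24) + (19/24)·log₂(19/24)]
  = 0.4715 + 0.2668
  = 0.7383 bits
H(V) = -[(1/6)·log₂(1/6) + (1/4)·log₂(1/4) + (7/12)·log₂(7/12)]
  = 0.4308 + 0.5000 + 0.4536
  = 1.3844 bits
H(U,V) = -[(1/24)·log₂(1/24) + (1/6)·log₂(1/6) + (1/6)·log₂(1/6) + (5/24)·log₂(5/24) + (5/12)·log₂(5/12)]
  = 0.1910 + 0.4308 + 0.4308 + 0.4715 + 0.5263
  = 2.0504 bits

I(U;V) = H(U) + H(V) - H(U,V)
  = 0.7383 + 1.3844 - 2.0504
  = 0.0723 bits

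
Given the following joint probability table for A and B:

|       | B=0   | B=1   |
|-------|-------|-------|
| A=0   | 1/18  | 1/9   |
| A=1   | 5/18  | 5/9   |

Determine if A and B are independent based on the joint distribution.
Marginal P(A) (row sums):
  P(A=0) = 1/18 + 1/9 = 1/6
  P(A=1) = 5/18 + 5/9 = 5/6
Marginal P(B) (column sums):
  P(B=0) = 1/18 + 5/18 = 1/3
  P(B=1) = 1/9 + 5/9 = 2/3

A and B are independent iff P(A=i,B=j) = P(A=i)·P(B=j) for every cell.
  P(A=0)·P(B=0) = 1/6 × 1/3 = 1/18 = P(A=0,B=0) ✓
  P(A=0)·P(B=1) = 1/6 × 2/3 = 1/9 = P(A=0,B=1) ✓
  P(A=1)·P(B=0) = 5/6 × 1/3 = 5/18 = P(A=1,B=0) ✓
  P(A=1)·P(B=1) = 5/6 × 2/3 = 5/9 = P(A=1,B=1) ✓

Yes, A and B are independent: every cell factors, so I(A;B) = 0 bits.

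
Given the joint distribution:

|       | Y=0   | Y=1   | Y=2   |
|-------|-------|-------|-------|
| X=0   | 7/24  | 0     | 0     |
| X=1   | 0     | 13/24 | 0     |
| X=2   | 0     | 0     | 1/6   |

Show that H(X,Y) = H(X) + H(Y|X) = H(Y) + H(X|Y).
Marginal P(X) (row sums):
  P(X=0) = 7/24 + 0 + 0 = 7/24
  P(X=1) = 0 + 13/24 + 0 = 13/24
  P(X=2) = 0 + 0 + 1/6 = 1/6
Marginal P(Y) (column sums):
  P(Y=0) = 7/24 + 0 + 0 = 7/24
  P(Y=1) = 0 + 13/24 + 0 = 13/24
  P(Y=2) = 0 + 0 + 1/6 = 1/6

Decomposition 1: H(X) + H(Y|X)
H(X) = -[(7/24)·log₂(7/24) + (13/24)·log₂(13/24) + (1/6)·log₂(1/6)]
  = 0.5185 + 0.4791 + 0.4308
  = 1.4284 bits
H(Y|X) = -Σ P(X,Y)·log₂ P(Y|X), where P(Y|X) = P(X,Y) / P(X)
  (cells with P(X,Y) = 0 contribute 0)
  (X=0,Y=0): P(Y|X) = (7/24)/(7/24) = 1;  -(7/24)·log₂(1) = 0.0000
  (X=1,Y=1): P(Y|X) = (13/24)/(13/24) = 1;  -(13/24)·log₂(1) = 0.0000
  (X=2,Y=2): P(Y|X) = (1/6)/(1/6) = 1;  -(1/6)·log₂(1) = 0.0000
H(Y|X) = 0.0000 + 0.0000 + 0.0000
  = 0.0000 bits
H(X) + H(Y|X) = 1.4284 + 0.0000 = 1.4284 bits

Decomposition 2: H(Y) + H(X|Y)
H(Y) = -[(7/24)·log₂(7/24) + (13/24)·log₂(13/24) + (1/6)·log₂(1/6)]
  = 0.5185 + 0.4791 + 0.4308
  = 1.4284 bits
H(X|Y) = -Σ P(X,Y)·log₂ P(X|Y), where P(X|Y) = P(X,Y) / P(Y)
  (cells with P(X,Y) = 0 contribute 0)
  (X=0,Y=0): P(X|Y) = (7/24)/(7/24) = 1;  -(7/24)·log₂(1) = 0.0000
  (X=1,Y=1): P(X|Y) = (13/24)/(13/24) = 1;  -(13/24)·log₂(1) = 0.0000
  (X=2,Y=2): P(X|Y) = (1/6)/(1/6) = 1;  -(1/6)·log₂(1) = 0.0000
H(X|Y) = 0.0000 + 0.0000 + 0.0000
  = 0.0000 bits
H(Y) + H(X|Y) = 1.4284 + 0.0000 = 1.4284 bits

Direct computation of the joint entropy:
H(X,Y) = -[(7/24)·log₂(7/24) + (13/24)·log₂(13/24) + (1/6)·log₂(1/6)]
  = 0.5185 + 0.4791 + 0.4308
  = 1.4284 bits

All three agree: H(X,Y) = 1.4284 bits ✓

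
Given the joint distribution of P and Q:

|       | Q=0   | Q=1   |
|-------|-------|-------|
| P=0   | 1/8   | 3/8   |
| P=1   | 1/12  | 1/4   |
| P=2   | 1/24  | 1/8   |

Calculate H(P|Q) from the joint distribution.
Marginal P(Q) (column sums):
  P(Q=0) = 1/8 + 1/12 + 1/24 = 1/4
  P(Q=1) = 3/8 + 1/4 + 1/8 = 3/4

H(P|Q) = -Σ P(P,Q)·log₂ P(P|Q), where P(P|Q) = P(P,Q) / P(Q)
  (P=0,Q=0): P(P|Q) = (1/8)/(1/4) = 1/2;  -(1/8)·log₂(1/2) = 0.1250
  (P=0,Q=1): P(P|Q) = (3/8)/(3/4) = 1/2;  -(3/8)·log₂(1/2) = 0.3750
  (P=1,Q=0): P(P|Q) = (1/12)/(1/4) = 1/3;  -(1/12)·log₂(1/3) = 0.1321
  (P=1,Q=1): P(P|Q) = (1/4)/(3/4) = 1/3;  -(1/4)·log₂(1/3) = 0.3962
  (P=2,Q=0): P(P|Q) = (1/24)/(1/4) = 1/6;  -(1/24)·log₂(1/6) = 0.1077
  (P=2,Q=1): P(P|Q) = (1/8)/(3/4) = 1/6;  -(1/8)·log₂(1/6) = 0.3231
H(P|Q) = 0.1250 + 0.3750 + 0.1321 + 0.3962 + 0.1077 + 0.3231
  = 1.4591 bits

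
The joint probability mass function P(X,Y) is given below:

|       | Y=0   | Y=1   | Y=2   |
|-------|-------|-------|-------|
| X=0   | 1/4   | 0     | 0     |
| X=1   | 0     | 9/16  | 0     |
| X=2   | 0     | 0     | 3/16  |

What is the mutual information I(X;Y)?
Marginal P(X) (row sums):
  P(X=0) = 1/4 + 0 + 0 = 1/4
  P(X=1) = 0 + 9/16 + 0 = 9/16
  P(X=2) = 0 + 0 + 3/16 = 3/16
Marginal P(Y) (column sums):
  P(Y=0) = 1/4 + 0 + 0 = 1/4
  P(Y=1) = 0 + 9/16 + 0 = 9/16
  P(Y=2) = 0 + 0 + 3/16 = 3/16

H(X) = -[(1/4)·log₂(1/4) + (9/16)·log₂(9/16) + (3/16)·log₂(3/16)]
  = 0.5000 + 0.4669 + 0.4528
  = 1.4197 bits
H(Y) = -[(1/4)·log₂(1/4) + (9/16)·log₂(9/16) + (3/16)·log₂(3/16)]
  = 0.5000 + 0.4669 + 0.4528
  = 1.4197 bits
H(X,Y) = -[(1/4)·log₂(1/4) + (9/16)·log₂(9/16) + (3/16)·log₂(3/16)]
  = 0.5000 + 0.4669 + 0.4528
  = 1.4197 bits

I(X;Y) = H(X) + H(Y) - H(X,Y)
  = 1.4197 + 1.4197 - 1.4197
  = 1.4197 bits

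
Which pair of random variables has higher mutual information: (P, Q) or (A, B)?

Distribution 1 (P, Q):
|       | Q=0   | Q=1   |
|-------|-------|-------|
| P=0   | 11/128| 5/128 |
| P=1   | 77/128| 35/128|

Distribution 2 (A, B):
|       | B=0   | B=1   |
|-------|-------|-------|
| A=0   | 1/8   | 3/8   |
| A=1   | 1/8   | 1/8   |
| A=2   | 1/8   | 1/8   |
Distribution 1 (P, Q):
Marginal P(P) (row sums):
  P(P=0) = 11/128 + 5/128 = 1/8
  P(P=1) = 77/128 + 35/128 = 7/8
Marginal P(Q) (column sums):
  P(Q=0) = 11/128 + 77/128 = 11/16
  P(Q=1) = 5/128 + 35/128 = 5/16

H(P) = -[(1/8)·log₂(1/8) + (7/8)·log₂(7/8)]
  = 0.3750 + 0.1686
  = 0.5436 bits
H(Q) = -[(11/16)·log₂(11/16) + (5/16)·log₂(5/16)]
  = 0.3716 + 0.5244
  = 0.8960 bits
H(P,Q) = -[(11/128)·log₂(11/128) + (5/128)·log₂(5/128) + (77/128)·log₂(77/128) + (35/128)·log₂(35/128)]
  = 0.3043 + 0.1827 + 0.4411 + 0.5115
  = 1.4396 bits

I(P;Q) = H(P) + H(Q) - H(P,Q)
  = 0.5436 + 0.8960 - 1.4396
  = 0.0000 bits

Distribution 2 (A, B):
Marginal P(A) (row sums):
  P(A=0) = 1/8 + 3/8 = 1/2
  P(A=1) = 1/8 + 1/8 = 1/4
  P(A=2) = 1/8 + 1/8 = 1/4
Marginal P(B) (column sums):
  P(B=0) = 1/8 + 1/8 + 1/8 = 3/8
  P(B=1) = 3/8 + 1/8 + 1/8 = 5/8

H(A) = -[(1/2)·log₂(1/2) + (1/4)·log₂(1/4) + (1/4)·log₂(1/4)]
  = 0.5000 + 0.5000 + 0.5000
  = 1.5000 bits
H(B) = -[(3/8)·log₂(3/8) + (5/8)·log₂(5/8)]
  = 0.5306 + 0.4238
  = 0.9544 bits
H(A,B) = -[(1/8)·log₂(1/8) + (3/8)·log₂(3/8) + (1/8)·log₂(1/8) + (1/8)·log₂(1/8) + (1/8)·log₂(1/8) + (1/8)·log₂(1/8)]
  = 0.3750 + 0.5306 + 0.3750 + 0.3750 + 0.3750 + 0.3750
  = 2.4056 bits

I(A;B) = H(A) + H(B) - H(A,B)
  = 1.5000 + 0.9544 - 2.4056
  = 0.0488 bits

I(A;B) = 0.0488 bits > I(P;Q) = 0.0000 bits, so (A, B) has the higher mutual information (stronger dependence).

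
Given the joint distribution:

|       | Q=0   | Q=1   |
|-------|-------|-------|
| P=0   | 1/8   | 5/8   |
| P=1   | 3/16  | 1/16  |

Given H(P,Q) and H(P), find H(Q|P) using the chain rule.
From the chain rule: H(P,Q) = H(P) + H(Q|P)
Therefore: H(Q|P) = H(P,Q) - H(P)

H(P,Q) = -[(1/8)·log₂(1/8) + (5/8)·log₂(5/8) + (3/16)·log₂(3/16) + (1/16)·log₂(1/16)]
  = 0.3750 + 0.4238 + 0.4528 + 0.2500
  = 1.5016 bits
Marginal P(P) (row sums):
  P(P=0) = 1/8 + 5/8 = 3/4
  P(P=1) = 3/16 + 1/16 = 1/4
H(P) = -[(3/4)·log₂(3/4) + (1/4)·log₂(1/4)]
  = 0.3113 + 0.5000
  = 0.8113 bits

H(Q|P) = 1.5016 - 0.8113 = 0.6903 bits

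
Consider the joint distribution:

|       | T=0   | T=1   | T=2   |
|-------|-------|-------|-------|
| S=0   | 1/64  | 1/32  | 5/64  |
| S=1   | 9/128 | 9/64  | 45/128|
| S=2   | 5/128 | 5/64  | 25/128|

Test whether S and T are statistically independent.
Marginal P(S) (row sums):
  P(S=0) = 1/64 + 1/32 + 5/64 = 1/8
  P(S=1) = 9/128 + 9/64 + 45/128 = 9/16
  P(S=2) = 5/128 + 5/64 + 25/128 = 5/16
Marginal P(T) (column sums):
  P(T=0) = 1/64 + 9/128 + 5/128 = 1/8
  P(T=1) = 1/32 + 9/64 + 5/64 = 1/4
  P(T=2) = 5/64 + 45/128 + 25/128 = 5/8

S and T are independent iff P(S=i,T=j) = P(S=i)·P(T=j) for every cell.
  P(S=0)·P(T=0) = 1/8 × 1/8 = 1/64 = P(S=0,T=0) ✓
  P(S=0)·P(T=1) = 1/8 × 1/4 = 1/32 = P(S=0,T=1) ✓
  P(S=0)·P(T=2) = 1/8 × 5/8 = 5/64 = P(S=0,T=2) ✓
  P(S=1)·P(T=0) = 9/16 × 1/8 = 9/128 = P(S=1,T=0) ✓
  P(S=1)·P(T=1) = 9/16 × 1/4 = 9/64 = P(S=1,T=1) ✓
  P(S=1)·P(T=2) = 9/16 × 5/8 = 45/128 = P(S=1,T=2) ✓
  P(S=2)·P(T=0) = 5/16 × 1/8 = 5/128 = P(S=2,T=0) ✓
  P(S=2)·P(T=1) = 5/16 × 1/4 = 5/64 = P(S=2,T=1) ✓
  P(S=2)·P(T=2) = 5/16 × 5/8 = 25/128 = P(S=2,T=2) ✓

Yes, S and T are independent: every cell factors, so I(S;T) = 0 bits.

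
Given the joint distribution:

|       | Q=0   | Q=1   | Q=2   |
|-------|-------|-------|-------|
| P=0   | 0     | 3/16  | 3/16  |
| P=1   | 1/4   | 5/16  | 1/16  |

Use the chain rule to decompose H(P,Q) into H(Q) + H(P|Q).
By the chain rule: H(P,Q) = H(Q) + H(P|Q)

Marginal P(Q) (column sums):
  P(Q=0) = 0 + 1/4 = 1/4
  P(Q=1) = 3/16 + 5/16 = 1/2
  P(Q=2) = 3/16 + 1/16 = 1/4
H(Q) = -[(1/4)·log₂(1/4) + (1/2)·log₂(1/2) + (1/4)·log₂(1/4)]
  = 0.5000 + 0.5000 + 0.5000
  = 1.5000 bits
H(P|Q) = -Σ P(P,Q)·log₂ P(P|Q), where P(P|Q) = P(P,Q) / P(Q)
  (cells with P(P,Q) = 0 contribute 0)
  (P=0,Q=1): P(P|Q) = (3/16)/(1/2) = 3/8;  -(3/16)·log₂(3/8) = 0.2653
  (P=0,Q=2): P(P|Q) = (3/16)/(1/4) = 3/4;  -(3/16)·log₂(3/4) = 0.0778
  (P=1,Q=0): P(P|Q) = (1/4)/(1/4) = 1;  -(1/4)·log₂(1) = 0.0000
  (P=1,Q=1): P(P|Q) = (5/16)/(1/2) = 5/8;  -(5/16)·log₂(5/8) = 0.2119
  (P=1,Q=2): P(P|Q) = (1/16)/(1/4) = 1/4;  -(1/16)·log₂(1/4) = 0.1250
H(P|Q) = 0.2653 + 0.0778 + 0.0000 + 0.2119 + 0.1250
  = 0.6800 bits

H(P,Q) = H(Q) + H(P|Q) = 1.5000 + 0.6800 = 2.1800 bits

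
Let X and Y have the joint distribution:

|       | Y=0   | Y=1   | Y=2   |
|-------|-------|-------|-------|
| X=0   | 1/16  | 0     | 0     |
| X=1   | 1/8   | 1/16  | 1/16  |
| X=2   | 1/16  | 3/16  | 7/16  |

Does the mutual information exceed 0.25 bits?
Marginal P(X) (row sums):
  P(X=0) = 1/16 + 0 + 0 = 1/16
  P(X=1) = 1/8 + 1/16 + 1/16 = 1/4
  P(X=2) = 1/16 + 3/16 + 7/16 = 11/16
Marginal P(Y) (column sums):
  P(Y=0) = 1/16 + 1/8 + 1/16 = 1/4
  P(Y=1) = 0 + 1/16 + 3/16 = 1/4
  P(Y=2) = 0 + 1/16 + 7/16 = 1/2

H(X) = -[(1/16)·log₂(1/16) + (1/4)·log₂(1/4) + (11/16)·log₂(11/16)]
  = 0.2500 + 0.5000 + 0.3716
  = 1.1216 bits
H(Y) = -[(1/4)·log₂(1/4) + (1/4)·log₂(1/4) + (1/2)·log₂(1/2)]
  = 0.5000 + 0.5000 + 0.5000
  = 1.5000 bits
H(X,Y) = -[(1/16)·log₂(1/16) + (1/8)·log₂(1/8) + (1/16)·log₂(1/16) + (1/16)·log₂(1/16) + (1/16)·log₂(1/16) + (3/16)·log₂(3/16) + (7/16)·log₂(7/16)]
  = 0.2500 + 0.3750 + 0.2500 + 0.2500 + 0.2500 + 0.4528 + 0.5218
  = 2.3496 bits

I(X;Y) = H(X) + H(Y) - H(X,Y)
  = 1.1216 + 1.5000 - 2.3496
  = 0.2720 bits

Yes. I(X;Y) = 0.2720 bits, which is > 0.25 bits.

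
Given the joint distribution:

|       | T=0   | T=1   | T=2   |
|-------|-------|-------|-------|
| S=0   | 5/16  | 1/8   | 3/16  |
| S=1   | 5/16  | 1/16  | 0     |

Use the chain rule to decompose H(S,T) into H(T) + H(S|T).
By the chain rule: H(S,T) = H(T) + H(S|T)

Marginal P(T) (column sums):
  P(T=0) = 5/16 + 5/16 = 5/8
  P(T=1) = 1/8 + 1/16 = 3/16
  P(T=2) = 3/16 + 0 = 3/16
H(T) = -[(5/8)·log₂(5/8) + (3/16)·log₂(3/16) + (3/16)·log₂(3/16)]
  = 0.4238 + 0.4528 + 0.4528
  = 1.3294 bits
H(S|T) = -Σ P(S,T)·log₂ P(S|T), where P(S|T) = P(S,T) / P(T)
  (cells with P(S,T) = 0 contribute 0)
  (S=0,T=0): P(S|T) = (5/16)/(5/8) = 1/2;  -(5/16)·log₂(1/2) = 0.3125
  (S=0,T=1): P(S|T) = (1/8)/(3/16) = 2/3;  -(1/8)·log₂(2/3) = 0.0731
  (S=0,T=2): P(S|T) = (3/16)/(3/16) = 1;  -(3/16)·log₂(1) = 0.0000
  (S=1,T=0): P(S|T) = (5/16)/(5/8) = 1/2;  -(5/16)·log₂(1/2) = 0.3125
  (S=1,T=1): P(S|T) = (1/16)/(3/16) = 1/3;  -(1/16)·log₂(1/3) = 0.0991
H(S|T) = 0.3125 + 0.0731 + 0.0000 + 0.3125 + 0.0991
  = 0.7972 bits

H(S,T) = H(T) + H(S|T) = 1.3294 + 0.7972 = 2.1266 bits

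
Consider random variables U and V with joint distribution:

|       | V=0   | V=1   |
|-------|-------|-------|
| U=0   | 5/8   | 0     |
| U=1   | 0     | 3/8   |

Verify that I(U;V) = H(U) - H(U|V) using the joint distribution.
Left side, from I(U;V) = H(U) + H(V) - H(U,V):
Marginal P(U) (row sums):
  P(U=0) = 5/8 + 0 = 5/8
  P(U=1) = 0 + 3/8 = 3/8
Marginal P(V) (column sums):
  P(V=0) = 5/8 + 0 = 5/8
  P(V=1) = 0 + 3/8 = 3/8

H(U) = -[(5/8)·log₂(5/8) + (3/8)·log₂(3/8)]
  = 0.4238 + 0.5306
  = 0.9544 bits
H(V) = -[(5/8)·log₂(5/8) + (3/8)·log₂(3/8)]
  = 0.4238 + 0.5306
  = 0.9544 bits
H(U,V) = -[(5/8)·log₂(5/8) + (3/8)·log₂(3/8)]
  = 0.4238 + 0.5306
  = 0.9544 bits

I(U;V) = H(U) + H(V) - H(U,V)
  = 0.9544 + 0.9544 - 0.9544
  = 0.9544 bits

Right side, with H(U|V) computed directly from the conditional probabilities:
H(U|V) = -Σ P(U,V)·log₂ P(U|V), where P(U|V) = P(U,V) / P(V)
  (cells with P(U,V) = 0 contribute 0)
  (U=0,V=0): P(U|V) = (5/8)/(5/8) = 1;  -(5/8)·log₂(1) = 0.0000
  (U=1,V=1): P(U|V) = (3/8)/(3/8) = 1;  -(3/8)·log₂(1) = 0.0000
H(U|V) = 0.0000 + 0.0000
  = 0.0000 bits
H(U) - H(U|V) = 0.9544 - 0.0000 = 0.9544 bits

Both sides equal 0.9544 bits, so I(U;V) = H(U) - H(U|V) ✓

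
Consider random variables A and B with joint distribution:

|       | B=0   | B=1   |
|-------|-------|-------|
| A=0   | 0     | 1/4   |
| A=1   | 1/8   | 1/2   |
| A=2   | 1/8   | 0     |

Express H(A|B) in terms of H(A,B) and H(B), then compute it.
H(A|B) = H(A,B) - H(B)

Marginal P(B) (column sums):
  P(B=0) = 0 + 1/8 + 1/8 = 1/4
  P(B=1) = 1/4 + 1/2 + 0 = 3/4

H(A,B) = -[(1/4)·log₂(1/4) + (1/8)·log₂(1/8) + (1/2)·log₂(1/2) + (1/8)·log₂(1/8)]
  = 0.5000 + 0.3750 + 0.5000 + 0.3750
  = 1.7500 bits
H(B) = -[(1/4)·log₂(1/4) + (3/4)·log₂(3/4)]
  = 0.5000 + 0.3113
  = 0.8113 bits

H(A|B) = 1.7500 - 0.8113 = 0.9387 bits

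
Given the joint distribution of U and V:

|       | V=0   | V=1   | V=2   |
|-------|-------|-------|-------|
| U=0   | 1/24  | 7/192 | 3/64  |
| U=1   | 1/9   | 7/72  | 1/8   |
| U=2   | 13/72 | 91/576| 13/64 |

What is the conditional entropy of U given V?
Marginal P(V) (column sums):
  P(V=0) = 1/24 + 1/9 + 13/72 = 1/3
  P(V=1) = 7/192 + 7/72 + 91/576 = 7/24
  P(V=2) = 3/64 + 1/8 + 13/64 = 3/8

H(U|V) = -Σ P(U,V)·log₂ P(U|V), where P(U|V) = P(U,V) / P(V)
  (U=0,V=0): P(U|V) = (1/24)/(1/3) = 1/8;  -(1/24)·log₂(1/8) = 0.1250
  (U=0,V=1): P(U|V) = (7/192)/(7/24) = 1/8;  -(7/192)·log₂(1/8) = 0.1094
  (U=0,V=2): P(U|V) = (3/64)/(3/8) = 1/8;  -(3/64)·log₂(1/8) = 0.1406
  (U=1,V=0): P(U|V) = (1/9)/(1/3) = 1/3;  -(1/9)·log₂(1/3) = 0.1761
  (U=1,V=1): P(U|V) = (7/72)/(7/24) = 1/3;  -(7/72)·log₂(1/3) = 0.1541
  (U=1,V=2): P(U|V) = (1/8)/(3/8) = 1/3;  -(1/8)·log₂(1/3) = 0.1981
  (U=2,V=0): P(U|V) = (13/72)/(1/3) = 13/24;  -(13/72)·log₂(13/24) = 0.1597
  (U=2,V=1): P(U|V) = (91/576)/(7/24) = 13/24;  -(91/576)·log₂(13/24) = 0.1397
  (U=2,V=2): P(U|V) = (13/64)/(3/8) = 13/24;  -(13/64)·log₂(13/24) = 0.1797
H(U|V) = 0.1250 + 0.1094 + 0.1406 + 0.1761 + 0.1541 + 0.1981 + 0.1597 + 0.1397 + 0.1797
  = 1.3824 bits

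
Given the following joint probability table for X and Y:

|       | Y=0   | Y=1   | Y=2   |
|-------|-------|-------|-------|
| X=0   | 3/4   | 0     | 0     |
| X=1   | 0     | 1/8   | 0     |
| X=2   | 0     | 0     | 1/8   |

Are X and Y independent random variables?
Marginal P(X) (row sums):
  P(X=0) = 3/4 + 0 + 0 = 3/4
  P(X=1) = 0 + 1/8 + 0 = 1/8
  P(X=2) = 0 + 0 + 1/8 = 1/8
Marginal P(Y) (column sums):
  P(Y=0) = 3/4 + 0 + 0 = 3/4
  P(Y=1) = 0 + 1/8 + 0 = 1/8
  P(Y=2) = 0 + 0 + 1/8 = 1/8

X and Y are independent iff P(X=i,Y=j) = P(X=i)·P(Y=j) for every cell.
  P(X=0)·P(Y=0) = 3/4 × 3/4 = 9/16, but P(X=0,Y=0) = 3/4 ✗

No, X and Y are not independent. Quantitatively, I(X;Y) > 0:

H(X) = -[(3/4)·log₂(3/4) + (1/8)·log₂(1/8) + (1/8)·log₂(1/8)]
  = 0.3113 + 0.3750 + 0.3750
  = 1.0613 bits
H(Y) = -[(3/4)·log₂(3/4) + (1/8)·log₂(1/8) + (1/8)·log₂(1/8)]
  = 0.3113 + 0.3750 + 0.3750
  = 1.0613 bits
H(X,Y) = -[(3/4)·log₂(3/4) + (1/8)·log₂(1/8) + (1/8)·log₂(1/8)]
  = 0.3113 + 0.3750 + 0.3750
  = 1.0613 bits
I(X;Y) = H(X) + H(Y) - H(X,Y) = 1.0613 + 1.0613 - 1.0613 = 1.0613 bits > 0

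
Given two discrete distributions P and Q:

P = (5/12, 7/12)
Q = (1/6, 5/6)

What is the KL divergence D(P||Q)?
D(P||Q) = Σ P(i) log₂(P(i)/Q(i))
  i=0: (5/12) × log₂((5/12)/(1/6)) = (5/12) × log₂(5/2) = 0.5508
  i=1: (7/12) × log₂((7/12)/(5/6)) = (7/12) × log₂(7/10) = -0.3002
D(P||Q) = 0.5508 - 0.3002
  = 0.2506 bits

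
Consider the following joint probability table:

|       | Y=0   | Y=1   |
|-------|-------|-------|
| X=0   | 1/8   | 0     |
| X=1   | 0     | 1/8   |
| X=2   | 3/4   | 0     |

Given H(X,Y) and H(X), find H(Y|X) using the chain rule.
From the chain rule: H(X,Y) = H(X) + H(Y|X)
Therefore: H(Y|X) = H(X,Y) - H(X)

H(X,Y) = -[(1/8)·log₂(1/8) + (1/8)·log₂(1/8) + (3/4)·log₂(3/4)]
  = 0.3750 + 0.3750 + 0.3113
  = 1.0613 bits
Marginal P(X) (row sums):
  P(X=0) = 1/8 + 0 = 1/8
  P(X=1) = 0 + 1/8 = 1/8
  P(X=2) = 3/4 + 0 = 3/4
H(X) = -[(1/8)·log₂(1/8) + (1/8)·log₂(1/8) + (3/4)·log₂(3/4)]
  = 0.3750 + 0.3750 + 0.3113
  = 1.0613 bits

H(Y|X) = 1.0613 - 1.0613 = 0.0000 bits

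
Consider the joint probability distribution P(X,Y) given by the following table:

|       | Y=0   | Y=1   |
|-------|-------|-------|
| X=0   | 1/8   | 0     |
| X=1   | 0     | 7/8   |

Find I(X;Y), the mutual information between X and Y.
Marginal P(X) (row sums):
  P(X=0) = 1/8 + 0 = 1/8
  P(X=1) = 0 + 7/8 = 7/8
Marginal P(Y) (column sums):
  P(Y=0) = 1/8 + 0 = 1/8
  P(Y=1) = 0 + 7/8 = 7/8

H(X) = -[(1/8)·log₂(1/8) + (7/8)·log₂(7/8)]
  = 0.3750 + 0.1686
  = 0.5436 bits
H(Y) = -[(1/8)·log₂(1/8) + (7/8)·log₂(7/8)]
  = 0.3750 + 0.1686
  = 0.5436 bits
H(X,Y) = -[(1/8)·log₂(1/8) + (7/8)·log₂(7/8)]
  = 0.3750 + 0.1686
  = 0.5436 bits

I(X;Y) = H(X) + H(Y) - H(X,Y)
  = 0.5436 + 0.5436 - 0.5436
  = 0.5436 bits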